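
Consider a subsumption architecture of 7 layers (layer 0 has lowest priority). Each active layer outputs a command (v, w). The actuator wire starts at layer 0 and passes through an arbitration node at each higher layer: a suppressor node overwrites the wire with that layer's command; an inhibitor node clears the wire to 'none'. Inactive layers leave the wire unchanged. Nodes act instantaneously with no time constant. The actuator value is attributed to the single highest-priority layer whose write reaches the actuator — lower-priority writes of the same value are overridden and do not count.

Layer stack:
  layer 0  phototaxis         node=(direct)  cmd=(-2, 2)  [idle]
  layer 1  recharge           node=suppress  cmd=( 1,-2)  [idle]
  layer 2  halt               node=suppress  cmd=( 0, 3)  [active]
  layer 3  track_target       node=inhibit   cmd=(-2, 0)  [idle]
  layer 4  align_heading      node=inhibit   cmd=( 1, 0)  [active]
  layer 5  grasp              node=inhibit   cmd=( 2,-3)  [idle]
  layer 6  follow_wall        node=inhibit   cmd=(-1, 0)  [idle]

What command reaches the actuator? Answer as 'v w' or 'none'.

L0 phototaxis: idle → wire = none
L1 recharge: idle → wire stays none
L2 halt: active, suppressor → wire = (0, 3)
L3 track_target: idle → wire stays (0, 3)
L4 align_heading: active, inhibitor → wire = none
L5 grasp: idle → wire stays none
L6 follow_wall: idle → wire stays none
actuator = none

none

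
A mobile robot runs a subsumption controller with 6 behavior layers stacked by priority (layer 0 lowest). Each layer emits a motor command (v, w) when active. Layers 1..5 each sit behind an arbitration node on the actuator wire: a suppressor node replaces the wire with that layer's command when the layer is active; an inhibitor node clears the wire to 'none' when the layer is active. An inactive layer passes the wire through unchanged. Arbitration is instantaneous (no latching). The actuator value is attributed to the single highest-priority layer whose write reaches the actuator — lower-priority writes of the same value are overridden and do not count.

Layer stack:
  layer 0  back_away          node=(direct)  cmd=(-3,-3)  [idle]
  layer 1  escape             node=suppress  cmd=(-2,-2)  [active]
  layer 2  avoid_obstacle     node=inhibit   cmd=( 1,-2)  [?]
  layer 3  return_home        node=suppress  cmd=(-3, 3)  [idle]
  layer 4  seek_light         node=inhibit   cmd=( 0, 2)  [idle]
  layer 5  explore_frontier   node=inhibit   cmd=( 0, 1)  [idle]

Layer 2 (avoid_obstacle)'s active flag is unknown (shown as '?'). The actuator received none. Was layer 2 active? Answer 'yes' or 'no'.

If layer 2 is active=yes:
  actuator would be none
If layer 2 is active=no:
  actuator would be (-2, -2)
Observed none, so layer 2 was active.

yes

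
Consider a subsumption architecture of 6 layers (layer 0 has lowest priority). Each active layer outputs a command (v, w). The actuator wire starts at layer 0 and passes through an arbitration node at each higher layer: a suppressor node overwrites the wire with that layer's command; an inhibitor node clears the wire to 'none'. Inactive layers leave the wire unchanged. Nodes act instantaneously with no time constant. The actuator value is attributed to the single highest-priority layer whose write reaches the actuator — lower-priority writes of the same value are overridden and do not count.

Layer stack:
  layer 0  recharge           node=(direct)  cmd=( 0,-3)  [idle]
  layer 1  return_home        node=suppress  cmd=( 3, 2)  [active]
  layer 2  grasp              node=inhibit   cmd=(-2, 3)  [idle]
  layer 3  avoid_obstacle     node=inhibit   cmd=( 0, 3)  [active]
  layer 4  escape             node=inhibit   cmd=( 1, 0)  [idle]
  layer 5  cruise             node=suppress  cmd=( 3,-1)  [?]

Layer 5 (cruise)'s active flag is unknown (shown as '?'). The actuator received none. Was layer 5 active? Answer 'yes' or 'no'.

If layer 5 is active=yes:
  actuator would be (3, -1)
If layer 5 is active=no:
  actuator would be none
Observed none, so layer 5 was idle.

no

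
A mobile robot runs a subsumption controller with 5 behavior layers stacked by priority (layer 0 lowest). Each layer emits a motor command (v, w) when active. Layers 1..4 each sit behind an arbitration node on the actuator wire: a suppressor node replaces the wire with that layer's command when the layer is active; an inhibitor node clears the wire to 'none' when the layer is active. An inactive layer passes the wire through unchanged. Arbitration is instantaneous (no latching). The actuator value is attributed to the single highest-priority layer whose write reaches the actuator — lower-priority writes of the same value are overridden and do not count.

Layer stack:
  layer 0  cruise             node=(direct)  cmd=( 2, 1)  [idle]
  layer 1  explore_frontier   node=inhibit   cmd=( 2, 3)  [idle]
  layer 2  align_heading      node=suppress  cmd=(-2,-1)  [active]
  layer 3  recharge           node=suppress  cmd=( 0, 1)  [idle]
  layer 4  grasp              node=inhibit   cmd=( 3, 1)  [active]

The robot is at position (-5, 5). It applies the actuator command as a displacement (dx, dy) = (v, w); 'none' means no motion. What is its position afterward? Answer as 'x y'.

-5 5

[0] cruise off; wire := none
[1] explore_frontier off; pass none
[2] align_heading on (suppress); wire := (-2, -1)
[3] recharge off; pass (-2, -1)
[4] grasp on (inhibit); wire := none
output none
position: (-5, 5) + none = (-5, 5)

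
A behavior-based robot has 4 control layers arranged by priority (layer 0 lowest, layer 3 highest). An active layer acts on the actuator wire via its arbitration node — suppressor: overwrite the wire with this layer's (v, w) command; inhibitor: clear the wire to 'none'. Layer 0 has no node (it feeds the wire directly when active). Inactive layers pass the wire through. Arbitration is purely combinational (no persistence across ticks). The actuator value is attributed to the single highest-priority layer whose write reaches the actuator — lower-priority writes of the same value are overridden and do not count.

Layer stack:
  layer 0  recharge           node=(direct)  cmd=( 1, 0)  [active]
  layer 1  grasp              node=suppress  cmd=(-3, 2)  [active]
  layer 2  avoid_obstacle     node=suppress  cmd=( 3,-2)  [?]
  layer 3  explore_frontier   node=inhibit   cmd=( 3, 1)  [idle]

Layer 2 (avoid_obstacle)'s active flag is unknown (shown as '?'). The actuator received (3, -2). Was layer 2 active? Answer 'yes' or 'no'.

If layer 2 is active=yes:
  actuator would be (3, -2)
If layer 2 is active=no:
  actuator would be (-3, 2)
Observed (3, -2), so layer 2 was active.

yes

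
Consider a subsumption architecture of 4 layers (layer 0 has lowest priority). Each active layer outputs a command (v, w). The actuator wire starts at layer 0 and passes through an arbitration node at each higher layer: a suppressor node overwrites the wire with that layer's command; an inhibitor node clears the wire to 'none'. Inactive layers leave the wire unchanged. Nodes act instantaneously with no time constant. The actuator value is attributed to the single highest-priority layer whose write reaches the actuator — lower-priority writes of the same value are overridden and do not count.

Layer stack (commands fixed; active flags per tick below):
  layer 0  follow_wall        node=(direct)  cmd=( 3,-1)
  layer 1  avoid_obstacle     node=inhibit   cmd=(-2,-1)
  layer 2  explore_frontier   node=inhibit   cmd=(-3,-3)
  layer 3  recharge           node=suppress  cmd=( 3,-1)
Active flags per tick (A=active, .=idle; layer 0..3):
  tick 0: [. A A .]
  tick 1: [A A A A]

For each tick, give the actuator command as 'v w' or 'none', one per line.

tick 0:
  layer 0 (follow_wall) idle — none
  layer 1 (avoid_obstacle) active — inhibits: none
  layer 2 (explore_frontier) active — inhibits: none
  layer 3 (recharge) idle — unchanged: none
  → actuator none
tick 1:
  layer 0 (follow_wall) active — direct: (3, -1)
  layer 1 (avoid_obstacle) active — inhibits: none
  layer 2 (explore_frontier) active — inhibits: none
  layer 3 (recharge) active — suppresses: (3, -1)
  → actuator (3, -1)

none
3 -1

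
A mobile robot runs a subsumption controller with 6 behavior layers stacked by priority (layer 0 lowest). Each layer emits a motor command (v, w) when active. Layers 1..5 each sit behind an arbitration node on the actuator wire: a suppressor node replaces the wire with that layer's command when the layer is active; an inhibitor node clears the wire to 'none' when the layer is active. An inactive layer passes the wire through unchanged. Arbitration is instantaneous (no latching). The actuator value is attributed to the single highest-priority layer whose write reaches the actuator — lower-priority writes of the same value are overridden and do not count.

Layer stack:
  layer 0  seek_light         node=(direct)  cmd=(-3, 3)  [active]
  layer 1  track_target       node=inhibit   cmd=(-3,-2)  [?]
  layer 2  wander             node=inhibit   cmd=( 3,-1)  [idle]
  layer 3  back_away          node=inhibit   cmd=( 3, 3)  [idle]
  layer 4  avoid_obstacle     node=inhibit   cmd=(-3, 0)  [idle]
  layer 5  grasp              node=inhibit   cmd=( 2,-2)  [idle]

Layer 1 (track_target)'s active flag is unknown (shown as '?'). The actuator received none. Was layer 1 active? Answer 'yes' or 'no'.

If layer 1 is active=yes:
  actuator would be none
If layer 1 is active=no:
  actuator would be (-3, 3)
Observed none, so layer 1 was active.

yes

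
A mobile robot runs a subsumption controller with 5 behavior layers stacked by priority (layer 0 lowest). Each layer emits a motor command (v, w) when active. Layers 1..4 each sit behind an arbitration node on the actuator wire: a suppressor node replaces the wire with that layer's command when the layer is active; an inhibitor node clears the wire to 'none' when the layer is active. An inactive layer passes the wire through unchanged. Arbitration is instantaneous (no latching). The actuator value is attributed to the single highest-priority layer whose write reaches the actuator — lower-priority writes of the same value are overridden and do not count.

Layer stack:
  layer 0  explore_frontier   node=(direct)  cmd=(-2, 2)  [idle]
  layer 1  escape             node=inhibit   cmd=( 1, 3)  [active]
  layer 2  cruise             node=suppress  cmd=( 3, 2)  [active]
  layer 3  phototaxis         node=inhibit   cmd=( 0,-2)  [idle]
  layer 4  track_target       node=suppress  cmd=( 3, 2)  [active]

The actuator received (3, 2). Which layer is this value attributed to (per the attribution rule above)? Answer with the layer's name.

L0 explore_frontier: idle → wire = none
L1 escape: active, inhibitor → wire = none
L2 cruise: active, suppressor → wire = (3, 2)
L3 phototaxis: idle → wire stays (3, 2)
L4 track_target: active, suppressor → wire = (3, 2)
actuator = (3, 2)
last writer: layer 4 = track_target

track_target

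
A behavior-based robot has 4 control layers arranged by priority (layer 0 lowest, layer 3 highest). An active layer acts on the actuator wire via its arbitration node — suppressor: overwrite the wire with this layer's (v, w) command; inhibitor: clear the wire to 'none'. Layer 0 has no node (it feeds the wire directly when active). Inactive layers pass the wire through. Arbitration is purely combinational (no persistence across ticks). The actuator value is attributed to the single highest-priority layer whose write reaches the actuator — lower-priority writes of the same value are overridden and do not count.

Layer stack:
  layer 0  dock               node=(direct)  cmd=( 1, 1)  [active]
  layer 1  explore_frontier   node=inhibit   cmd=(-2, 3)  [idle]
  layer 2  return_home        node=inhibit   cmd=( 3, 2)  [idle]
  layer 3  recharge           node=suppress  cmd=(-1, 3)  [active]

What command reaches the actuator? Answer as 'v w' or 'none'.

-1 3

layer 0 (dock) active — direct: (1, 1)
layer 1 (explore_frontier) idle — unchanged: (1, 1)
layer 2 (return_home) idle — unchanged: (1, 1)
layer 3 (recharge) active — suppresses: (-1, 3)
→ actuator (-1, 3)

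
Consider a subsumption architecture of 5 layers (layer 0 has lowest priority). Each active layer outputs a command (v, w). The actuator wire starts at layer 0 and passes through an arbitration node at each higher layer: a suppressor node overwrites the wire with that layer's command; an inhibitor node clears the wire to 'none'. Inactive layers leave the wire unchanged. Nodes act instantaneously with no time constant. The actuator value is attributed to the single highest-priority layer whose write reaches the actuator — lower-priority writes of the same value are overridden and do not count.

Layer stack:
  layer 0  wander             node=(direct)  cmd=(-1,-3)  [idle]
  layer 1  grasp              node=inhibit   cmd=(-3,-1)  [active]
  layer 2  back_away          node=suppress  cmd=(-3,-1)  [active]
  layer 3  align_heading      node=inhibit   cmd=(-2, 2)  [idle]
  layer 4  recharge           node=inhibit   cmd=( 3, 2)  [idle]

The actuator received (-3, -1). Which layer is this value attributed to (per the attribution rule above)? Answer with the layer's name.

back_away

[0] wander off; wire := none
[1] grasp on (inhibit); wire := none
[2] back_away on (suppress); wire := (-3, -1)
[3] align_heading off; pass (-3, -1)
[4] recharge off; pass (-3, -1)
output (-3, -1)
last writer: layer 2 = back_away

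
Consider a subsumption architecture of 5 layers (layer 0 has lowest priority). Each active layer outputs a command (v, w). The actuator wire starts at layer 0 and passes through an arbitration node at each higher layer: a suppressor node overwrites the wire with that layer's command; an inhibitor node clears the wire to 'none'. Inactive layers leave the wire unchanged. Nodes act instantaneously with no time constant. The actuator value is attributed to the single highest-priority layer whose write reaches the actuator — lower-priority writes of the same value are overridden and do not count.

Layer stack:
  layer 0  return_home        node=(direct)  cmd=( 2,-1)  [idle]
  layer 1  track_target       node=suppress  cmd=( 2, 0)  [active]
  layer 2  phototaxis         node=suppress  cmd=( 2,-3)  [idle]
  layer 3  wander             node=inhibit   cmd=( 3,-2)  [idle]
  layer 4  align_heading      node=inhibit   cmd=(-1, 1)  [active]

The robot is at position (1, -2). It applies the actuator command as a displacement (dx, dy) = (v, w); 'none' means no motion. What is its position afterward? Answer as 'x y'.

layer 0 (return_home) idle — none
layer 1 (track_target) active — suppresses: (2, 0)
layer 2 (phototaxis) idle — unchanged: (2, 0)
layer 3 (wander) idle — unchanged: (2, 0)
layer 4 (align_heading) active — inhibits: none
→ actuator none
position: (1, -2) + none = (1, -2)

1 -2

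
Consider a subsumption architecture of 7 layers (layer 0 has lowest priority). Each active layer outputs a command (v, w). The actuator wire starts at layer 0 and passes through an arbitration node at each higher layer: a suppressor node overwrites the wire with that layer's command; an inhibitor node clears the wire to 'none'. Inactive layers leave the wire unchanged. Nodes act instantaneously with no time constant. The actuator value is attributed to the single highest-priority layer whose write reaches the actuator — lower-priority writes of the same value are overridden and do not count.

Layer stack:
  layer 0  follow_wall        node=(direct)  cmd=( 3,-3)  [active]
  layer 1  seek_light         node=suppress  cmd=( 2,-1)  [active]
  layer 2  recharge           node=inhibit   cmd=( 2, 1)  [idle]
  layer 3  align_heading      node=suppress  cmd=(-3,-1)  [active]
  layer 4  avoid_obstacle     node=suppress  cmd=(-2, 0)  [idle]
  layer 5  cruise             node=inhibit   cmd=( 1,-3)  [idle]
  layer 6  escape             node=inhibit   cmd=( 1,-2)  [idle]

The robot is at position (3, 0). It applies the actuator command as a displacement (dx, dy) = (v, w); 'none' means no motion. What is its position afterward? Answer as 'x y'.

0 -1

layer 0 (follow_wall) active — direct: (3, -3)
layer 1 (seek_light) active — suppresses: (2, -1)
layer 2 (recharge) idle — unchanged: (2, -1)
layer 3 (align_heading) active — suppresses: (-3, -1)
layer 4 (avoid_obstacle) idle — unchanged: (-3, -1)
layer 5 (cruise) idle — unchanged: (-3, -1)
layer 6 (escape) idle — unchanged: (-3, -1)
→ actuator (-3, -1)
position: (3, 0) + (-3, -1) = (0, -1)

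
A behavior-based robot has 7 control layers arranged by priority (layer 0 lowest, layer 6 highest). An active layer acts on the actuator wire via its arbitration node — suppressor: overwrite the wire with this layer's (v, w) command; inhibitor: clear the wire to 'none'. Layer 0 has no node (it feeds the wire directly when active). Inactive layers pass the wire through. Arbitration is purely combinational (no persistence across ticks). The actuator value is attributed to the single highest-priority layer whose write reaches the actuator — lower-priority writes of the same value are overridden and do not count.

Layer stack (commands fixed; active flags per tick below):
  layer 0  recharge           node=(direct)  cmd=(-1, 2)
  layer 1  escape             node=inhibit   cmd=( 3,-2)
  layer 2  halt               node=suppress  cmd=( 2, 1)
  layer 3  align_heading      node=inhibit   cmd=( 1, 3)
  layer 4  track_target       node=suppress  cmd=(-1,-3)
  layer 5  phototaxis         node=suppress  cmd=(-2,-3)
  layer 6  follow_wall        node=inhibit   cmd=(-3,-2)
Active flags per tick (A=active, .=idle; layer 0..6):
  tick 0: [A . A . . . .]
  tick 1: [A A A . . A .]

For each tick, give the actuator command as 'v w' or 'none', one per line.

tick 0:
  L0 recharge: active, feeds wire = (-1, 2)
  L1 escape: idle → wire stays (-1, 2)
  L2 halt: active, suppressor → wire = (2, 1)
  L3 align_heading: idle → wire stays (2, 1)
  L4 track_target: idle → wire stays (2, 1)
  L5 phototaxis: idle → wire stays (2, 1)
  L6 follow_wall: idle → wire stays (2, 1)
  actuator = (2, 1)
tick 1:
  L0 recharge: active, feeds wire = (-1, 2)
  L1 escape: active, inhibitor → wire = none
  L2 halt: active, suppressor → wire = (2, 1)
  L3 align_heading: idle → wire stays (2, 1)
  L4 track_target: idle → wire stays (2, 1)
  L5 phototaxis: active, suppressor → wire = (-2, -3)
  L6 follow_wall: idle → wire stays (-2, -3)
  actuator = (-2, -3)

2 1
-2 -3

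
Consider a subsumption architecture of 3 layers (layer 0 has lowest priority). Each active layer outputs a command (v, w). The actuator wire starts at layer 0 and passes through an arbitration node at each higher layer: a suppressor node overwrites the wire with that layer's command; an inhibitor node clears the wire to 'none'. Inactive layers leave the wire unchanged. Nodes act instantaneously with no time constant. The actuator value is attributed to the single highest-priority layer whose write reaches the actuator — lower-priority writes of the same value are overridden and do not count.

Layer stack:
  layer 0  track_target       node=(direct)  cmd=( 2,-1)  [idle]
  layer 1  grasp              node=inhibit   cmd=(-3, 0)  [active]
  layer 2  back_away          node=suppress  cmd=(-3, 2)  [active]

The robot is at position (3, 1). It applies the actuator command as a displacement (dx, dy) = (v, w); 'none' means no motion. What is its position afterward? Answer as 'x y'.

[0] track_target off; wire := none
[1] grasp on (inhibit); wire := none
[2] back_away on (suppress); wire := (-3, 2)
output (-3, 2)
position: (3, 1) + (-3, 2) = (0, 3)

0 3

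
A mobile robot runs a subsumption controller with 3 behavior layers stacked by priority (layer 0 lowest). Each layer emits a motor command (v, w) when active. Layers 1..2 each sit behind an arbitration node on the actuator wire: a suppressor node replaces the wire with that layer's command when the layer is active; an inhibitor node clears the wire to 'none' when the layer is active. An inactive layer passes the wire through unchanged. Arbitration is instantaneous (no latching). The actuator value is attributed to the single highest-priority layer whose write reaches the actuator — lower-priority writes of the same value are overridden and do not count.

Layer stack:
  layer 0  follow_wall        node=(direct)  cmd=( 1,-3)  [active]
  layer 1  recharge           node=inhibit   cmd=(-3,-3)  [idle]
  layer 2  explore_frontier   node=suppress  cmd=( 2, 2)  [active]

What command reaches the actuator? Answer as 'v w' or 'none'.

layer 0 (follow_wall) active — direct: (1, -3)
layer 1 (recharge) idle — unchanged: (1, -3)
layer 2 (explore_frontier) active — suppresses: (2, 2)
→ actuator (2, 2)

2 2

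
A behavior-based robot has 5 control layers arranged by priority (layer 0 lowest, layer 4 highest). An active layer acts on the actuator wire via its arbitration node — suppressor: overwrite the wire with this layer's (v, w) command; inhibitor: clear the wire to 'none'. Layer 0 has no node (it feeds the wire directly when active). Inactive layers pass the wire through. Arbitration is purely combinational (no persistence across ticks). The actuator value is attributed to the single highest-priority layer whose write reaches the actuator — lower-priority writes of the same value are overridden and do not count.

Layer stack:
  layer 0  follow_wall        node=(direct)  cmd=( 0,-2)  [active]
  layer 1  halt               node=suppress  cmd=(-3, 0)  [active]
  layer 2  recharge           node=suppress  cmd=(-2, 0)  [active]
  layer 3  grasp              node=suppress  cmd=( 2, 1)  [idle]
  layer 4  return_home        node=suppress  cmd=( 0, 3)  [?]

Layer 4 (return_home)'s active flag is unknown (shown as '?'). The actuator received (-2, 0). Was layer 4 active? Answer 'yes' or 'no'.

no

If layer 4 is active=yes:
  actuator would be (0, 3)
If layer 4 is active=no:
  actuator would be (-2, 0)
Observed (-2, 0), so layer 4 was idle.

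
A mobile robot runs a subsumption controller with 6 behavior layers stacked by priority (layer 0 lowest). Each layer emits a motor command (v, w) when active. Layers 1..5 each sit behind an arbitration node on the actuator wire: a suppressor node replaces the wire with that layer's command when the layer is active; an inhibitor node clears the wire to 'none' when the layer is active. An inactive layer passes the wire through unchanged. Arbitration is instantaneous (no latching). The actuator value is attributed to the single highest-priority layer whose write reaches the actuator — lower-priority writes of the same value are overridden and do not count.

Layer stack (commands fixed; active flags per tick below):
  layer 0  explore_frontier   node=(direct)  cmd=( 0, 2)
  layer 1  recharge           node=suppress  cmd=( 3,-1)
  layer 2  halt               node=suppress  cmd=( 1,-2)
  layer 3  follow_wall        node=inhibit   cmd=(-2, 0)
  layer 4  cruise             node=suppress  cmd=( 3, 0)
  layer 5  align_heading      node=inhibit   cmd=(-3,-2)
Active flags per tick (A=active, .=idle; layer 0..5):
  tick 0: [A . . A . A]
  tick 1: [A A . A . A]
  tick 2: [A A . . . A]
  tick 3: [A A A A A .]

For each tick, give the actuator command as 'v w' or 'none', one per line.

tick 0:
  layer 0 (explore_frontier) active — direct: (0, 2)
  layer 1 (recharge) idle — unchanged: (0, 2)
  layer 2 (halt) idle — unchanged: (0, 2)
  layer 3 (follow_wall) active — inhibits: none
  layer 4 (cruise) idle — unchanged: none
  layer 5 (align_heading) active — inhibits: none
  → actuator none
tick 1:
  layer 0 (explore_frontier) active — direct: (0, 2)
  layer 1 (recharge) active — suppresses: (3, -1)
  layer 2 (halt) idle — unchanged: (3, -1)
  layer 3 (follow_wall) active — inhibits: none
  layer 4 (cruise) idle — unchanged: none
  layer 5 (align_heading) active — inhibits: none
  → actuator none
tick 2:
  layer 0 (explore_frontier) active — direct: (0, 2)
  layer 1 (recharge) active — suppresses: (3, -1)
  layer 2 (halt) idle — unchanged: (3, -1)
  layer 3 (follow_wall) idle — unchanged: (3, -1)
  layer 4 (cruise) idle — unchanged: (3, -1)
  layer 5 (align_heading) active — inhibits: none
  → actuator none
tick 3:
  layer 0 (explore_frontier) active — direct: (0, 2)
  layer 1 (recharge) active — suppresses: (3, -1)
  layer 2 (halt) active — suppresses: (1, -2)
  layer 3 (follow_wall) active — inhibits: none
  layer 4 (cruise) active — suppresses: (3, 0)
  layer 5 (align_heading) idle — unchanged: (3, 0)
  → actuator (3, 0)

none
none
none
3 0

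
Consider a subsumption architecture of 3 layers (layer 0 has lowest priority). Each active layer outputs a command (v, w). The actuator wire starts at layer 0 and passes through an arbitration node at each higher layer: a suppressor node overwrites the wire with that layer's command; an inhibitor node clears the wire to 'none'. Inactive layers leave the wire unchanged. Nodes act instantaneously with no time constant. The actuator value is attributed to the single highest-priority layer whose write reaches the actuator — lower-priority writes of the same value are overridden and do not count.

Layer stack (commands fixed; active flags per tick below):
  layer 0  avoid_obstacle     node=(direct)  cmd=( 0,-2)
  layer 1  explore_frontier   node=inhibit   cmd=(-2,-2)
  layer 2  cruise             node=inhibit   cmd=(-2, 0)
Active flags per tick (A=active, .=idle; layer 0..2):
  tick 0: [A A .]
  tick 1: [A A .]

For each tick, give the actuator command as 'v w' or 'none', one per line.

none
none

tick 0:
  L0 avoid_obstacle: active, feeds wire = (0, -2)
  L1 explore_frontier: active, inhibitor → wire = none
  L2 cruise: idle → wire stays none
  actuator = none
tick 1:
  L0 avoid_obstacle: active, feeds wire = (0, -2)
  L1 explore_frontier: active, inhibitor → wire = none
  L2 cruise: idle → wire stays none
  actuator = none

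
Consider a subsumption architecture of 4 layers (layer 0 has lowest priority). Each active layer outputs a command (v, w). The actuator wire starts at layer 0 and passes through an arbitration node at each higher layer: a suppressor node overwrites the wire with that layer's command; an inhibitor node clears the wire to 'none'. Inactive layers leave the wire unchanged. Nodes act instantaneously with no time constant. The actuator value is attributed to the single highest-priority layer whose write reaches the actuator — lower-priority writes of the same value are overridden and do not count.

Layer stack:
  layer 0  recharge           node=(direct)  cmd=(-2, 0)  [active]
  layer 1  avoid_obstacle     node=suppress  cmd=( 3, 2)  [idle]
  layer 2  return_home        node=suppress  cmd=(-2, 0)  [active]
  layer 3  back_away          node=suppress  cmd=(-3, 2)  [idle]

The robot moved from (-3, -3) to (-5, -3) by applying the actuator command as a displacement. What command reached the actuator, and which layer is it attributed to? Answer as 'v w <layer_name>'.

displacement = (-5, -3) − (-3, -3) = (-2, 0)
layer 0 (recharge) active — direct: (-2, 0)
layer 1 (avoid_obstacle) idle — unchanged: (-2, 0)
layer 2 (return_home) active — suppresses: (-2, 0)
layer 3 (back_away) idle — unchanged: (-2, 0)
→ actuator (-2, 0) — from layer 2 (return_home)

-2 0 return_home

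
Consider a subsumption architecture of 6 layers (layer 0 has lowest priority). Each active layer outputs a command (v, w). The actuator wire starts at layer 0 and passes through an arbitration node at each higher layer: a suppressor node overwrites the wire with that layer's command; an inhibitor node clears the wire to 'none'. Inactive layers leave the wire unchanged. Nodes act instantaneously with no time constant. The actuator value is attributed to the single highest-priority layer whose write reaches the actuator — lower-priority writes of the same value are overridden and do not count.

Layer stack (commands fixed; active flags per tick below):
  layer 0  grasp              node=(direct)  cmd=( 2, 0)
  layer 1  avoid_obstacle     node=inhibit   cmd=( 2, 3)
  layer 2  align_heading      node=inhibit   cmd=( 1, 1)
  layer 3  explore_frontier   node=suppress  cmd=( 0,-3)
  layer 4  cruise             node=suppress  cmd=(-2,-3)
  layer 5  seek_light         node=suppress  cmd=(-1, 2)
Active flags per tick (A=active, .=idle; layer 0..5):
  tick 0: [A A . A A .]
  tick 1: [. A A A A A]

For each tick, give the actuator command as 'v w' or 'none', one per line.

-2 -3
-1 2

tick 0:
  [0] grasp on; wire := (2, 0)
  [1] avoid_obstacle on (inhibit); wire := none
  [2] align_heading off; pass none
  [3] explore_frontier on (suppress); wire := (0, -3)
  [4] cruise on (suppress); wire := (-2, -3)
  [5] seek_light off; pass (-2, -3)
  output (-2, -3)
tick 1:
  [0] grasp off; wire := none
  [1] avoid_obstacle on (inhibit); wire := none
  [2] align_heading on (inhibit); wire := none
  [3] explore_frontier on (suppress); wire := (0, -3)
  [4] cruise on (suppress); wire := (-2, -3)
  [5] seek_light on (suppress); wire := (-1, 2)
  output (-1, 2)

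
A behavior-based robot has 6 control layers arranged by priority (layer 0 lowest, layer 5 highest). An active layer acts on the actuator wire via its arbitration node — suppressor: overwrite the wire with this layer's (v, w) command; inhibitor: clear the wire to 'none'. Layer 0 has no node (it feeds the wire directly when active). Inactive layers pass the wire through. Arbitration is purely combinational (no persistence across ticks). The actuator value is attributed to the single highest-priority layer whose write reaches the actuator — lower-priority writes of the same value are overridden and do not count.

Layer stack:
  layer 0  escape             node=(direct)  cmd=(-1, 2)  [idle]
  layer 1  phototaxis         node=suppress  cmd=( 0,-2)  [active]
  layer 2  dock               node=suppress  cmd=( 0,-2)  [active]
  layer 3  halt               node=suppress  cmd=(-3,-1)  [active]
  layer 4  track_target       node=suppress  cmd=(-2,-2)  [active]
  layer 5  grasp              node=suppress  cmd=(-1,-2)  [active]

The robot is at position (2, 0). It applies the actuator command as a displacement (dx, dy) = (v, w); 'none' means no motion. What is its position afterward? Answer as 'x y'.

1 -2

layer 0 (escape) idle — none
layer 1 (phototaxis) active — suppresses: (0, -2)
layer 2 (dock) active — suppresses: (0, -2)
layer 3 (halt) active — suppresses: (-3, -1)
layer 4 (track_target) active — suppresses: (-2, -2)
layer 5 (grasp) active — suppresses: (-1, -2)
→ actuator (-1, -2)
position: (2, 0) + (-1, -2) = (1, -2)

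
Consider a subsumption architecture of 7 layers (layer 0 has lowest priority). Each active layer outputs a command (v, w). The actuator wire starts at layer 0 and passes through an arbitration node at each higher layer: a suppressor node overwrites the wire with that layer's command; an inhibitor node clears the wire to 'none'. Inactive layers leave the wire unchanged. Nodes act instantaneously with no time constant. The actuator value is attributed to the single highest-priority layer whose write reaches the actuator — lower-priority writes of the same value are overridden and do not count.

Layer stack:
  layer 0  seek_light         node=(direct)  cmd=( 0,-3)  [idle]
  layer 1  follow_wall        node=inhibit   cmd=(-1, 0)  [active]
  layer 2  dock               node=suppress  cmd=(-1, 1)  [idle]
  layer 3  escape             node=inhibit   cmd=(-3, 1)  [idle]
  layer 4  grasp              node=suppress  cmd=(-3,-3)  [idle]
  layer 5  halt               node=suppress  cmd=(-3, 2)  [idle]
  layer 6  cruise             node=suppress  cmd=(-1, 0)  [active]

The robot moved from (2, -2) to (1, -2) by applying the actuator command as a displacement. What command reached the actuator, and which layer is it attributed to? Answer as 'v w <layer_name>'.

displacement = (1, -2) − (2, -2) = (-1, 0)
layer 0 (seek_light) idle — none
layer 1 (follow_wall) active — inhibits: none
layer 2 (dock) idle — unchanged: none
layer 3 (escape) idle — unchanged: none
layer 4 (grasp) idle — unchanged: none
layer 5 (halt) idle — unchanged: none
layer 6 (cruise) active — suppresses: (-1, 0)
→ actuator (-1, 0) — from layer 6 (cruise)

-1 0 cruise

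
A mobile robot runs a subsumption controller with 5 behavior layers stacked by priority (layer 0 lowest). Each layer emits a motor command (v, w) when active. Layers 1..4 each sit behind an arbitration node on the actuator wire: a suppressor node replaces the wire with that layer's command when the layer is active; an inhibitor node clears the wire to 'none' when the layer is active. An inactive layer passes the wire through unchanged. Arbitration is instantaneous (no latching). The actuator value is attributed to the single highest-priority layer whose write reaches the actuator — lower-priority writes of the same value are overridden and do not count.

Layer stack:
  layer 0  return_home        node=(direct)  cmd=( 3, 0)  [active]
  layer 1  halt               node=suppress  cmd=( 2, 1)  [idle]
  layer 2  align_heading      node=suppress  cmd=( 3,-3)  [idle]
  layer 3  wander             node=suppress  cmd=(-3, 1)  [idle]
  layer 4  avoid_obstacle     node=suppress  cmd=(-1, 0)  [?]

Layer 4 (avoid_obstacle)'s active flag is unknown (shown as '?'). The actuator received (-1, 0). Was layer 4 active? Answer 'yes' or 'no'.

yes

If layer 4 is active=yes:
  actuator would be (-1, 0)
If layer 4 is active=no:
  actuator would be (3, 0)
Observed (-1, 0), so layer 4 was active.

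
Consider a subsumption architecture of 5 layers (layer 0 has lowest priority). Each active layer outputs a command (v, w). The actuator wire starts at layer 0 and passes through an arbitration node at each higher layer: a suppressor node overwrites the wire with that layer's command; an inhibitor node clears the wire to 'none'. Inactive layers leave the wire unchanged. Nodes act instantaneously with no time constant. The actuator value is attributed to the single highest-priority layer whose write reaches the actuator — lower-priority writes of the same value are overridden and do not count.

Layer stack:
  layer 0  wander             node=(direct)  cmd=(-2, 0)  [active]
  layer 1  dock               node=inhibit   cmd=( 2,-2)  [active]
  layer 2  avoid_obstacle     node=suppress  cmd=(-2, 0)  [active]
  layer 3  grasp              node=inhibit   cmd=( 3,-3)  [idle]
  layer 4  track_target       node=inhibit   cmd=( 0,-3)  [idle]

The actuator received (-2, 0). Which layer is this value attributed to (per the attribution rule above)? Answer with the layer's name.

avoid_obstacle

layer 0 (wander) active — direct: (-2, 0)
layer 1 (dock) active — inhibits: none
layer 2 (avoid_obstacle) active — suppresses: (-2, 0)
layer 3 (grasp) idle — unchanged: (-2, 0)
layer 4 (track_target) idle — unchanged: (-2, 0)
→ actuator (-2, 0)
last writer: layer 2 = avoid_obstacle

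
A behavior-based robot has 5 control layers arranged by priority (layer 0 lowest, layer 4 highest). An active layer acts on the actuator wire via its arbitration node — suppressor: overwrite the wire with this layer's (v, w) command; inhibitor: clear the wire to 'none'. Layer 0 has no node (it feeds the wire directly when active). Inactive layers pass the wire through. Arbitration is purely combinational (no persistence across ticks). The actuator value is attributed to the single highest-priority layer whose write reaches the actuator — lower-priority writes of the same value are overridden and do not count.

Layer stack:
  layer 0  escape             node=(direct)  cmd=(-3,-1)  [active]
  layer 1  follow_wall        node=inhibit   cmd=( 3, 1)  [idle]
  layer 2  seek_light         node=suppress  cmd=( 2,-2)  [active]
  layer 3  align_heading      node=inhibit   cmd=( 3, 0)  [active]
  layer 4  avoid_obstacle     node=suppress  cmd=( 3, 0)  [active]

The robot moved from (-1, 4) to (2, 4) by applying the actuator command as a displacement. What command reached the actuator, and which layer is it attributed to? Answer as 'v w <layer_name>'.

displacement = (2, 4) − (-1, 4) = (3, 0)
layer 0 (escape) active — direct: (-3, -1)
layer 1 (follow_wall) idle — unchanged: (-3, -1)
layer 2 (seek_light) active — suppresses: (2, -2)
layer 3 (align_heading) active — inhibits: none
layer 4 (avoid_obstacle) active — suppresses: (3, 0)
→ actuator (3, 0) — from layer 4 (avoid_obstacle)

3 0 avoid_obstacle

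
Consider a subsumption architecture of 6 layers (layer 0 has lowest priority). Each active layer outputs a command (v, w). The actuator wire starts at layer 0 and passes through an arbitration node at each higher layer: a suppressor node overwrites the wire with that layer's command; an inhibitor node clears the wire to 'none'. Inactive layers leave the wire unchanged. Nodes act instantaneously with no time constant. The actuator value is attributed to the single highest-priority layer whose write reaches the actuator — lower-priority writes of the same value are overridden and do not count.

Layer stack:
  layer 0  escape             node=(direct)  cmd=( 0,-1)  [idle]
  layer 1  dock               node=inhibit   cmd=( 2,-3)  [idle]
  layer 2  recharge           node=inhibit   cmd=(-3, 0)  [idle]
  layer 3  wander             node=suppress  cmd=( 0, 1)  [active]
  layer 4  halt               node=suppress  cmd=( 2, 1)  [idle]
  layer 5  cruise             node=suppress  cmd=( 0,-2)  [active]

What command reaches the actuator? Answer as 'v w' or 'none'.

0 -2

L0 escape: idle → wire = none
L1 dock: idle → wire stays none
L2 recharge: idle → wire stays none
L3 wander: active, suppressor → wire = (0, 1)
L4 halt: idle → wire stays (0, 1)
L5 cruise: active, suppressor → wire = (0, -2)
actuator = (0, -2)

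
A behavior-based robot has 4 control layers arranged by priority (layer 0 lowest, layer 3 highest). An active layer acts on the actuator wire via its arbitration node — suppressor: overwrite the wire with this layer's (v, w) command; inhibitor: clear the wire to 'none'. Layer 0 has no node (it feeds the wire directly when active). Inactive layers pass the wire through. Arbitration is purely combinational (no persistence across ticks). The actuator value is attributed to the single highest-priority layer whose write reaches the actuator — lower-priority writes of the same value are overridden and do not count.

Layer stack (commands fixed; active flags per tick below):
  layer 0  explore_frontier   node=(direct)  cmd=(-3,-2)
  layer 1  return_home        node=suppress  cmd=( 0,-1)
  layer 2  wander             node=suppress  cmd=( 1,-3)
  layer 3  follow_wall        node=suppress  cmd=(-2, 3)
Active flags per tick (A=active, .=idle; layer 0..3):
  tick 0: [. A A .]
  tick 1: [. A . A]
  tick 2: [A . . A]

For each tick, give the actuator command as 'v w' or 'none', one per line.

tick 0:
  L0 explore_frontier: idle → wire = none
  L1 return_home: active, suppressor → wire = (0, -1)
  L2 wander: active, suppressor → wire = (1, -3)
  L3 follow_wall: idle → wire stays (1, -3)
  actuator = (1, -3)
tick 1:
  L0 explore_frontier: idle → wire = none
  L1 return_home: active, suppressor → wire = (0, -1)
  L2 wander: idle → wire stays (0, -1)
  L3 follow_wall: active, suppressor → wire = (-2, 3)
  actuator = (-2, 3)
tick 2:
  L0 explore_frontier: active, feeds wire = (-3, -2)
  L1 return_home: idle → wire stays (-3, -2)
  L2 wander: idle → wire stays (-3, -2)
  L3 follow_wall: active, suppressor → wire = (-2, 3)
  actuator = (-2, 3)

1 -3
-2 3
-2 3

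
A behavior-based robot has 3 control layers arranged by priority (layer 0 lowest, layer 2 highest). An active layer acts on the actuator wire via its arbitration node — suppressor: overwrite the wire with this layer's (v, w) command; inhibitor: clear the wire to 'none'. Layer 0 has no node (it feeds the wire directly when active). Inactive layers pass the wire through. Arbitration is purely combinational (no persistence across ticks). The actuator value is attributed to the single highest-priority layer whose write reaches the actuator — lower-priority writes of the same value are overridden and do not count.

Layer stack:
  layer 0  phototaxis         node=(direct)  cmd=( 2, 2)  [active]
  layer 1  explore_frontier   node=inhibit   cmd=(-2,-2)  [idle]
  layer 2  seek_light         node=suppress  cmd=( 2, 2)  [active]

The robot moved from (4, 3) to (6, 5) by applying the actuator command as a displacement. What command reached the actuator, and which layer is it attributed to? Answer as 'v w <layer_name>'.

2 2 seek_light

displacement = (6, 5) − (4, 3) = (2, 2)
L0 phototaxis: active, feeds wire = (2, 2)
L1 explore_frontier: idle → wire stays (2, 2)
L2 seek_light: active, suppressor → wire = (2, 2)
actuator = (2, 2) — from layer 2 (seek_light)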